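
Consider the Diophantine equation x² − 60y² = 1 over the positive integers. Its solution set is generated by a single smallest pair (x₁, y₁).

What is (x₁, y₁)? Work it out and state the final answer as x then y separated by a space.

√60 = [7; 1,2,1,14, …], period ℓ=4 (even) → k=3
step 0: (7, 1)  from 7·(1,0) + (0,1)
step 1: (8, 1)  from 1·(7,1) + (1,0)
step 2: (23, 3)  from 2·(8,1) + (7,1)
step 3: (31, 4)  from 1·(23,3) + (8,1)
→ (31, 4).  Check: 31²=961, 60·4²=960, difference 1.

31 4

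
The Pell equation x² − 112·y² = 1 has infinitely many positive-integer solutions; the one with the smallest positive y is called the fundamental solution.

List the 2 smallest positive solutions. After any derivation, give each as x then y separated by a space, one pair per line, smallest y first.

d=112: √d = [10; 1,1,2,1,1,20] (ℓ=6, even), read p_5/q_5
i=0: a=10 ⇒ p=10, q=1
i=1: a=1 ⇒ p=11, q=1
…
i=4: a=1 ⇒ p=74, q=7
i=5: a=1 ⇒ p=127, q=12
→ (127, 12).  Check: 127²=16129, 112·12²=16128, difference 1.
k=2:  x_2 = 127·127+112·12·12 = 32257,  y_2 = 127·12+12·127 = 3048

127 12
32257 3048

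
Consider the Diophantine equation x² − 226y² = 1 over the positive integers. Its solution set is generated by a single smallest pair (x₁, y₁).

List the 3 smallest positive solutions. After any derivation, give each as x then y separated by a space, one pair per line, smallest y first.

[15; 30] for √226; ℓ=1 ⇒ convergent index 1
i=0: a=15 ⇒ p=15, q=1
i=1: a=30 ⇒ p=451, q=30
(x₁, y₁) = (451, 30);  451² − 226·30² = 1 ✓
k=2:  x_2 = 451·451+226·30·30 = 406801,  y_2 = 451·30+30·451 = 27060
k=3:  x_3 = 451·406801+226·30·27060 = 366934051,  y_3 = 451·27060+30·406801 = 24408090

451 30
406801 27060
366934051 24408090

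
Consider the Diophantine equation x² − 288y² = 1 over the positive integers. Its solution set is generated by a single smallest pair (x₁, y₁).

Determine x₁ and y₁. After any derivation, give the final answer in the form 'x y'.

√288 → a₀=16, period (1,32); ℓ=2 even so k=1
k=0  a_k=16  p_k/q_k = 16/1
k=1  a_k=1  p_k/q_k = 17/1
(x₁, y₁) = (17, 1);  17² − 288·1² = 1 ✓

17 1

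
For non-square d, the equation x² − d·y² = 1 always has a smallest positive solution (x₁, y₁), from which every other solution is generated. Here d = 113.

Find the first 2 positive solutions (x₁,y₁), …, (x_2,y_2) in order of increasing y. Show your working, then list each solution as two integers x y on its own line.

√113 → a₀=10, period (1,1,1,2,2,1,1,1,20); ℓ=9 odd so k=17
k=0  a_k=10  p_k/q_k = 10/1
k=1  a_k=1  p_k/q_k = 11/1
k=2  a_k=1  p_k/q_k = 21/2
…
k=4  a_k=2  p_k/q_k = 85/8
k=5  a_k=2  p_k/q_k = 202/19
k=6  a_k=1  p_k/q_k = 287/27
…
k=8  a_k=1  p_k/q_k = 776/73
k=9  a_k=20  p_k/q_k = 16009/1506
k=10  a_k=1  p_k/q_k = 16785/1579
…
k=13  a_k=2  p_k/q_k = 131952/12413
…
k=16  a_k=1  p_k/q_k = 758918/71393
k=17  a_k=1  p_k/q_k = 1204353/113296
→ (1204353, 113296).  Check: 1204353²=1450466148609, 113·113296²=1450466148608, difference 1.
k=2:  x_2 = 1204353·1204353+113·113296·113296 = 2900932297217,  y_2 = 1204353·113296+113296·1204353 = 272896754976

1204353 113296
2900932297217 272896754976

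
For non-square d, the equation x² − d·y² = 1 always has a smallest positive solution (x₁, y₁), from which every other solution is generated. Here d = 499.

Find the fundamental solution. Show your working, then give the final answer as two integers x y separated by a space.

4490 201

[22; 2,1,21,1,2,44] for √499; ℓ=6 ⇒ convergent index 5
a_0=22:  p_0=22·1+0=22,  q_0=22·0+1=1
…
a_3=21:  p_3=21·67+45=1452,  q_3=21·3+2=65
a_4=1:  p_4=1·1452+67=1519,  q_4=1·65+3=68
a_5=2:  p_5=2·1519+1452=4490,  q_5=2·68+65=201
(x₁, y₁) = (4490, 201);  4490² − 499·201² = 1 ✓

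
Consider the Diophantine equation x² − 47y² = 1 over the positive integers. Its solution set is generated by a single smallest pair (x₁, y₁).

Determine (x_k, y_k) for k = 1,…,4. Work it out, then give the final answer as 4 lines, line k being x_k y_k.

[6; 1,5,1,12] for √47; ℓ=4 ⇒ convergent index 3
i=0: a=6 ⇒ p=6, q=1
i=1: a=1 ⇒ p=7, q=1
i=2: a=5 ⇒ p=41, q=6
i=3: a=1 ⇒ p=48, q=7
fundamental: x₁=48, y₁=7  (since 2304 − 47·49 = 1)
k=2:  x_2 = 48·48+47·7·7 = 4607,  y_2 = 48·7+7·48 = 672
k=3:  x_3 = 48·4607+47·7·672 = 442224,  y_3 = 48·672+7·4607 = 64505
k=4:  x_4 = 48·442224+47·7·64505 = 42448897,  y_4 = 48·64505+7·442224 = 6191808

48 7
4607 672
442224 64505
42448897 6191808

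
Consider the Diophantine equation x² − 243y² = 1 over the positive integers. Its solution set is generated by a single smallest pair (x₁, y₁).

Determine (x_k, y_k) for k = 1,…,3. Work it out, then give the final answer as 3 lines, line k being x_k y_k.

70226 4505
9863382151 632736260
1385331749802026 88869073185015

[15; 1,1,2,3,15,3,2,1,1,30] for √243; ℓ=10 ⇒ convergent index 9
step 0: (15, 1)  from 15·(1,0) + (0,1)
step 1: (16, 1)  from 1·(15,1) + (1,0)
…
step 3: (78, 5)  from 2·(31,2) + (16,1)
step 4: (265, 17)  from 3·(78,5) + (31,2)
step 5: (4053, 260)  from 15·(265,17) + (78,5)
step 6: (12424, 797)  from 3·(4053,260) + (265,17)
step 7: (28901, 1854)  from 2·(12424,797) + (4053,260)
step 8: (41325, 2651)  from 1·(28901,1854) + (12424,797)
step 9: (70226, 4505)  from 1·(41325,2651) + (28901,1854)
fundamental: x₁=70226, y₁=4505  (since 4931691076 − 243·20295025 = 1)
(70226+4505√243)^2 = 9863382151 + 632736260√243
(70226+4505√243)^3 = 1385331749802026 + 88869073185015√243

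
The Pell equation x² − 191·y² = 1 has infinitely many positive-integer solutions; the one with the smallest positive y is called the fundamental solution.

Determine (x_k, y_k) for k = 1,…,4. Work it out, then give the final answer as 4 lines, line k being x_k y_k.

[13; 1,4,1,1,3,…,4,1,26] for √191; ℓ=16 ⇒ convergent index 15
a_0=13:  p_0=13·1+0=13,  q_0=13·0+1=1
…
a_6=2:  p_6=2·539+152=1230,  q_6=2·39+11=89
…
a_8=13:  p_8=13·2999+1230=40217,  q_8=13·217+89=2910
…
a_12=1:  p_12=1·704682+207083=911765,  q_12=1·50989+14984=65973
a_13=1:  p_13=1·911765+704682=1616447,  q_13=1·65973+50989=116962
a_14=4:  p_14=4·1616447+911765=7377553,  q_14=4·116962+65973=533821
a_15=1:  p_15=1·7377553+1616447=8994000,  q_15=1·533821+116962=650783
→ (8994000, 650783).  Check: 8994000²=80892036000000, 191·650783²=80892035999999, difference 1.
n=2: (8994000,650783)∘(8994000,650783) = (8994000·8994000+191·650783·650783, 8994000·650783+650783·8994000) = (161784071999999,11706284604000)
n=3: (161784071999999,11706284604000)∘(8994000,650783) = (8994000·161784071999999+191·650783·11706284604000, 8994000·11706284604000+650783·161784071999999) = (2910171887135973018000,210572647456751349217)
n=4: (2910171887135973018000,210572647456751349217)∘(8994000,650783) = (8994000·2910171887135973018000+191·650783·210572647456751349217, 8994000·210572647456751349217+650783·2910171887135973018000) = (52348171905801720863712000001,3787780782452031563430792000)

8994000 650783
161784071999999 11706284604000
2910171887135973018000 210572647456751349217
52348171905801720863712000001 3787780782452031563430792000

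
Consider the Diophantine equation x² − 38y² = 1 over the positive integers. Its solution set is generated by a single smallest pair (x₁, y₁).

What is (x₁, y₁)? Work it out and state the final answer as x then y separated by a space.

37 6

√38 = [6; 6,12, …], period ℓ=2 (even) → k=1
step 0: (6, 1)  from 6·(1,0) + (0,1)
step 1: (37, 6)  from 6·(6,1) + (1,0)
fundamental: x₁=37, y₁=6  (since 1369 − 38·36 = 1)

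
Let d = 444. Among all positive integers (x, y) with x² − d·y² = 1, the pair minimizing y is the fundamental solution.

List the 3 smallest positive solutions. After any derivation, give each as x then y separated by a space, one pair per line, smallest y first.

√444 = [21; 14,42, …], period ℓ=2 (even) → k=1
i=0: a=21 ⇒ p=21, q=1
i=1: a=14 ⇒ p=295, q=14
(x₁, y₁) = (295, 14);  295² − 444·14² = 1 ✓
k=2:  x_2 = 295·295+444·14·14 = 174049,  y_2 = 295·14+14·295 = 8260
k=3:  x_3 = 295·174049+444·14·8260 = 102688615,  y_3 = 295·8260+14·174049 = 4873386

295 14
174049 8260
102688615 4873386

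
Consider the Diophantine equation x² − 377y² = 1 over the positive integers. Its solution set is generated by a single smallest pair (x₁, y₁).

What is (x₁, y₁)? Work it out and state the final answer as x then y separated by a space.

233 12

[19; 2,2,2,38] for √377; ℓ=4 ⇒ convergent index 3
a_0=19:  p_0=19·1+0=19,  q_0=19·0+1=1
a_1=2:  p_1=2·19+1=39,  q_1=2·1+0=2
a_2=2:  p_2=2·39+19=97,  q_2=2·2+1=5
a_3=2:  p_3=2·97+39=233,  q_3=2·5+2=12
(x₁, y₁) = (233, 12);  233² − 377·12² = 1 ✓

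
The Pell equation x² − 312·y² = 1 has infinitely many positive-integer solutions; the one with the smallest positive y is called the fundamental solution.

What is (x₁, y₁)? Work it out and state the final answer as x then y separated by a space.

[17; 1,1,1,34] for √312; ℓ=4 ⇒ convergent index 3
a_0=17:  p_0=17·1+0=17,  q_0=17·0+1=1
…
a_2=1:  p_2=1·18+17=35,  q_2=1·1+1=2
a_3=1:  p_3=1·35+18=53,  q_3=1·2+1=3
→ (53, 3).  Check: 53²=2809, 312·3²=2808, difference 1.

53 3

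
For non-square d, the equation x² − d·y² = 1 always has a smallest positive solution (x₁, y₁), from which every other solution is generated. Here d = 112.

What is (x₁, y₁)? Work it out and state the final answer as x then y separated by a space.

d=112: √d = [10; 1,1,2,1,1,20] (ℓ=6, even), read p_5/q_5
i=0: a=10 ⇒ p=10, q=1
i=1: a=1 ⇒ p=11, q=1
i=2: a=1 ⇒ p=21, q=2
…
i=4: a=1 ⇒ p=74, q=7
i=5: a=1 ⇒ p=127, q=12
(x₁, y₁) = (127, 12);  127² − 112·12² = 1 ✓

127 12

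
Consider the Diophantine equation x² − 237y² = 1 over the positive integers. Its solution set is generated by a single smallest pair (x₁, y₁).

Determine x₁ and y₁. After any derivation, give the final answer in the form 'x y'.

228151 14820

√237 → a₀=15, period (2,1,1,7,10,7,1,1,2,30); ℓ=10 even so k=9
i=0: a=15 ⇒ p=15, q=1
…
i=2: a=1 ⇒ p=46, q=3
…
i=4: a=7 ⇒ p=585, q=38
i=5: a=10 ⇒ p=5927, q=385
…
i=8: a=1 ⇒ p=90075, q=5851
i=9: a=2 ⇒ p=228151, q=14820
→ (228151, 14820).  Check: 228151²=52052878801, 237·14820²=52052878800, difference 1.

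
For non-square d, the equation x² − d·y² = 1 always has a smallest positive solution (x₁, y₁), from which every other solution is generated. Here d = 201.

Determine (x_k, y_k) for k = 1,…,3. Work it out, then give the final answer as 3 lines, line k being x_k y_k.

d=201: √d = [14; 5,1,1,1,2,…,1,5,28] (ℓ=14, even), read p_13/q_13
i=0: a=14 ⇒ p=14, q=1
i=1: a=5 ⇒ p=71, q=5
i=2: a=1 ⇒ p=85, q=6
…
i=4: a=1 ⇒ p=241, q=17
i=5: a=2 ⇒ p=638, q=45
…
i=7: a=8 ⇒ p=7670, q=541
i=8: a=1 ⇒ p=8549, q=603
i=9: a=2 ⇒ p=24768, q=1747
i=10: a=1 ⇒ p=33317, q=2350
i=11: a=1 ⇒ p=58085, q=4097
i=12: a=1 ⇒ p=91402, q=6447
i=13: a=5 ⇒ p=515095, q=36332
(x₁, y₁) = (515095, 36332);  515095² − 201·36332² = 1 ✓
(515095+36332√201)^2 = 530645718049 + 37428863080√201
(515095+36332√201)^3 = 546665912276384215 + 38558840456348868√201

515095 36332
530645718049 37428863080
546665912276384215 38558840456348868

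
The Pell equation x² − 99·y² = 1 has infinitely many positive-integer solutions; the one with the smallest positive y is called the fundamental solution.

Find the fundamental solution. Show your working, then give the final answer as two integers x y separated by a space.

d=99: √d = [9; 1,18] (ℓ=2, even), read p_1/q_1
step 0: (9, 1)  from 9·(1,0) + (0,1)
step 1: (10, 1)  from 1·(9,1) + (1,0)
→ (10, 1).  Check: 10²=100, 99·1²=99, difference 1.

10 1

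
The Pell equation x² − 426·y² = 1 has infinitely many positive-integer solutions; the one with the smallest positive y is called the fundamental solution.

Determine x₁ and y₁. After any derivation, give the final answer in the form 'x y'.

88751 4300

d=426: √d = [20; 1,1,1,3,2,6,2,3,1,1,1,40] (ℓ=12, even), read p_11/q_11
a_0=20:  p_0=20·1+0=20,  q_0=20·0+1=1
a_1=1:  p_1=1·20+1=21,  q_1=1·1+0=1
…
a_6=6:  p_6=6·516+227=3323,  q_6=6·25+11=161
a_7=2:  p_7=2·3323+516=7162,  q_7=2·161+25=347
a_8=3:  p_8=3·7162+3323=24809,  q_8=3·347+161=1202
a_9=1:  p_9=1·24809+7162=31971,  q_9=1·1202+347=1549
a_10=1:  p_10=1·31971+24809=56780,  q_10=1·1549+1202=2751
a_11=1:  p_11=1·56780+31971=88751,  q_11=1·2751+1549=4300
fundamental: x₁=88751, y₁=4300  (since 7876740001 − 426·18490000 = 1)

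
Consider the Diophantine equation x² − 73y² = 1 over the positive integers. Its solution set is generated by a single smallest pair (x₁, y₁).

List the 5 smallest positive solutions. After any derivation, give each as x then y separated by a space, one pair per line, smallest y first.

√73 = [8; 1,1,5,5,1,1,16, …], period ℓ=7 (odd) → k=13
step 0: (8, 1)  from 8·(1,0) + (0,1)
step 1: (9, 1)  from 1·(8,1) + (1,0)
…
step 3: (94, 11)  from 5·(17,2) + (9,1)
step 4: (487, 57)  from 5·(94,11) + (17,2)
…
step 6: (1068, 125)  from 1·(581,68) + (487,57)
step 7: (17669, 2068)  from 16·(1068,125) + (581,68)
step 8: (18737, 2193)  from 1·(17669,2068) + (1068,125)
step 9: (36406, 4261)  from 1·(18737,2193) + (17669,2068)
…
step 12: (1241008, 145249)  from 1·(1040241,121751) + (200767,23498)
step 13: (2281249, 267000)  from 1·(1241008,145249) + (1040241,121751)
fundamental: x₁=2281249, y₁=267000  (since 5204097000001 − 73·71289000000 = 1)
(x_2, y_2) = (2281249·2281249 + 73·267000·267000, 2281249·267000 + 267000·2281249) = (10408194000001, 1218186966000)
(x_3, y_3) = (2281249·10408194000001 + 73·267000·1218186966000, 2281249·1218186966000 + 267000·10408194000001) = (47487364308614281249, 5557975596000801000)
(x_4, y_4) = (2281249·47487364308614281249 + 73·267000·5557975596000801000, 2281249·5557975596000801000 + 267000·47487364308614281249) = (216661004683313632776000001, 25358252540801244373932000)
(x_5, y_5) = (2281249·216661004683313632776000001 + 73·267000·25358252540801244373932000, 2281249·25358252540801244373932000 + 267000·216661004683313632776000001) = (988515400545561595548925838281249, 115696976500895037877980001335000)

2281249 267000
10408194000001 1218186966000
47487364308614281249 5557975596000801000
216661004683313632776000001 25358252540801244373932000
988515400545561595548925838281249 115696976500895037877980001335000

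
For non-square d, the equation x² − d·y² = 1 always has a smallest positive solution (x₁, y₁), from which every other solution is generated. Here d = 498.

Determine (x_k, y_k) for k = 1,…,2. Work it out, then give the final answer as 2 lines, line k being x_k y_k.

d=498: √d = [22; 3,6,22,6,3,44] (ℓ=6, even), read p_5/q_5
step 0: (22, 1)  from 22·(1,0) + (0,1)
step 1: (67, 3)  from 3·(22,1) + (1,0)
step 2: (424, 19)  from 6·(67,3) + (22,1)
…
step 4: (56794, 2545)  from 6·(9395,421) + (424,19)
step 5: (179777, 8056)  from 3·(56794,2545) + (9395,421)
→ (179777, 8056).  Check: 179777²=32319769729, 498·8056²=32319769728, difference 1.
k=2:  x_2 = 179777·179777+498·8056·8056 = 64639539457,  y_2 = 179777·8056+8056·179777 = 2896567024

179777 8056
64639539457 2896567024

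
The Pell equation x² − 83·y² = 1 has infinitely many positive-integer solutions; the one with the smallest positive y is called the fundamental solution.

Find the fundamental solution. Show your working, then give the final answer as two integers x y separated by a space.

√83 → a₀=9, period (9,18); ℓ=2 even so k=1
k=0  a_k=9  p_k/q_k = 9/1
k=1  a_k=9  p_k/q_k = 82/9
fundamental: x₁=82, y₁=9  (since 6724 − 83·81 = 1)

82 9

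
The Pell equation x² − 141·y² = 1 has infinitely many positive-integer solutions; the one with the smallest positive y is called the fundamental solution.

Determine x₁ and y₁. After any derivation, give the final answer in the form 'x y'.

√141 = [11; 1,6,1,22, …], period ℓ=4 (even) → k=3
a_0=11:  p_0=11·1+0=11,  q_0=11·0+1=1
…
a_2=6:  p_2=6·12+11=83,  q_2=6·1+1=7
a_3=1:  p_3=1·83+12=95,  q_3=1·7+1=8
fundamental: x₁=95, y₁=8  (since 9025 − 141·64 = 1)

95 8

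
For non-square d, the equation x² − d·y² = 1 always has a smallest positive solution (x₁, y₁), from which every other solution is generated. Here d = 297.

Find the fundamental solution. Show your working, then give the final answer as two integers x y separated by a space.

48599 2820

√297 = [17; 4,3,1,1,2,1,1,3,4,34, …], period ℓ=10 (even) → k=9
a_0=17:  p_0=17·1+0=17,  q_0=17·0+1=1
a_1=4:  p_1=4·17+1=69,  q_1=4·1+0=4
…
a_3=1:  p_3=1·224+69=293,  q_3=1·13+4=17
…
a_8=3:  p_8=3·3171+1844=11357,  q_8=3·184+107=659
a_9=4:  p_9=4·11357+3171=48599,  q_9=4·659+184=2820
fundamental: x₁=48599, y₁=2820  (since 2361862801 − 297·7952400 = 1)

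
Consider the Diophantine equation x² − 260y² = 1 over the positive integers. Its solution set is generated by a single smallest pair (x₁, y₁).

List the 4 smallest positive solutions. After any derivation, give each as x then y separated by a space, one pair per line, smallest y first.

√260 = [16; 8,32, …], period ℓ=2 (even) → k=1
k=0  a_k=16  p_k/q_k = 16/1
k=1  a_k=8  p_k/q_k = 129/8
fundamental: x₁=129, y₁=8  (since 16641 − 260·64 = 1)
(x_2, y_2) = (129·129 + 260·8·8, 129·8 + 8·129) = (33281, 2064)
(x_3, y_3) = (129·33281 + 260·8·2064, 129·2064 + 8·33281) = (8586369, 532504)
(x_4, y_4) = (129·8586369 + 260·8·532504, 129·532504 + 8·8586369) = (2215249921, 137383968)

129 8
33281 2064
8586369 532504
2215249921 137383968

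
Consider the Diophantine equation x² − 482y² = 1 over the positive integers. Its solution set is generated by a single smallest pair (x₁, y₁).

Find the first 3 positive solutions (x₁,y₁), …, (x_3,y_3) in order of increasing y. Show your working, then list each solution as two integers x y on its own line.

483 22
466577 21252
450712899 20529410

√482 → a₀=21, period (1,20,1,42); ℓ=4 even so k=3
step 0: (21, 1)  from 21·(1,0) + (0,1)
…
step 2: (461, 21)  from 20·(22,1) + (21,1)
step 3: (483, 22)  from 1·(461,21) + (22,1)
(x₁, y₁) = (483, 22);  483² − 482·22² = 1 ✓
n=2: (483,22)∘(483,22) = (483·483+482·22·22, 483·22+22·483) = (466577,21252)
n=3: (466577,21252)∘(483,22) = (483·466577+482·22·21252, 483·21252+22·466577) = (450712899,20529410)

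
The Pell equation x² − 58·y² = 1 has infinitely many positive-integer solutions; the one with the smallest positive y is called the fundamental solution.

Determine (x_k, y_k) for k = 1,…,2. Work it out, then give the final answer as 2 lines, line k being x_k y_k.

√58 → a₀=7, period (1,1,1,1,1,1,14); ℓ=7 odd so k=13
i=0: a=7 ⇒ p=7, q=1
…
i=2: a=1 ⇒ p=15, q=2
…
i=5: a=1 ⇒ p=61, q=8
…
i=12: a=1 ⇒ p=12071, q=1585
i=13: a=1 ⇒ p=19603, q=2574
fundamental: x₁=19603, y₁=2574  (since 384277609 − 58·6625476 = 1)
(19603+2574√58)^2 = 768555217 + 100916244√58

19603 2574
768555217 100916244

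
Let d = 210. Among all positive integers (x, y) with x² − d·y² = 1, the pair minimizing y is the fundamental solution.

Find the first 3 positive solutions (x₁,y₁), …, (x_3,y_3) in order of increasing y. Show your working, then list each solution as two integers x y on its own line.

29 2
1681 116
97469 6726

√210 → a₀=14, period (2,28); ℓ=2 even so k=1
step 0: (14, 1)  from 14·(1,0) + (0,1)
step 1: (29, 2)  from 2·(14,1) + (1,0)
fundamental: x₁=29, y₁=2  (since 841 − 210·4 = 1)
(29+2√210)^2 = 1681 + 116√210
(29+2√210)^3 = 97469 + 6726√210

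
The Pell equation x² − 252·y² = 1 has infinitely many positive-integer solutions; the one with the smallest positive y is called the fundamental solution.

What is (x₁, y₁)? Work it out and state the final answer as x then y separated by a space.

127 8

√252 = [15; 1,6,1,30, …], period ℓ=4 (even) → k=3
a_0=15:  p_0=15·1+0=15,  q_0=15·0+1=1
…
a_2=6:  p_2=6·16+15=111,  q_2=6·1+1=7
a_3=1:  p_3=1·111+16=127,  q_3=1·7+1=8
→ (127, 8).  Check: 127²=16129, 252·8²=16128, difference 1.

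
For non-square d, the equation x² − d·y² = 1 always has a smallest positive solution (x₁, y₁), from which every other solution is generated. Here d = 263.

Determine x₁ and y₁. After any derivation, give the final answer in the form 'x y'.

d=263: √d = [16; 4,1,1,1,1,15,1,1,1,1,4,32] (ℓ=12, even), read p_11/q_11
i=0: a=16 ⇒ p=16, q=1
…
i=2: a=1 ⇒ p=81, q=5
…
i=5: a=1 ⇒ p=373, q=23
…
i=7: a=1 ⇒ p=6195, q=382
…
i=10: a=1 ⇒ p=30229, q=1864
i=11: a=4 ⇒ p=139128, q=8579
fundamental: x₁=139128, y₁=8579  (since 19356600384 − 263·73599241 = 1)

139128 8579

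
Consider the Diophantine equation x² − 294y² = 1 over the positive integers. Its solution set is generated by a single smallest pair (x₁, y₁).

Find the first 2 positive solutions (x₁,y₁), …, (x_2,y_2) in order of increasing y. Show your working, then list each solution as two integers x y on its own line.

√294 = [17; 6,1,4,1,6,34, …], period ℓ=6 (even) → k=5
a_0=17:  p_0=17·1+0=17,  q_0=17·0+1=1
…
a_3=4:  p_3=4·120+103=583,  q_3=4·7+6=34
a_4=1:  p_4=1·583+120=703,  q_4=1·34+7=41
a_5=6:  p_5=6·703+583=4801,  q_5=6·41+34=280
→ (4801, 280).  Check: 4801²=23049601, 294·280²=23049600, difference 1.
n=2: (4801,280)∘(4801,280) = (4801·4801+294·280·280, 4801·280+280·4801) = (46099201,2688560)

4801 280
46099201 2688560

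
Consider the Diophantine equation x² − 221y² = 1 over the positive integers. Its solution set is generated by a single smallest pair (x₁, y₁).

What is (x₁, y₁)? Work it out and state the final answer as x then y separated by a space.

1665 112

[14; 1,6,2,6,1,28] for √221; ℓ=6 ⇒ convergent index 5
k=0  a_k=14  p_k/q_k = 14/1
…
k=3  a_k=2  p_k/q_k = 223/15
k=4  a_k=6  p_k/q_k = 1442/97
k=5  a_k=1  p_k/q_k = 1665/112
fundamental: x₁=1665, y₁=112  (since 2772225 − 221·12544 = 1)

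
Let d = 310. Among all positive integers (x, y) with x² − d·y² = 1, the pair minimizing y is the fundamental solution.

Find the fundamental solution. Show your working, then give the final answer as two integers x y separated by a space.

√310 → a₀=17, period (1,1,1,1,5,…,1,1,34); ℓ=16 even so k=15
step 0: (17, 1)  from 17·(1,0) + (0,1)
step 1: (18, 1)  from 1·(17,1) + (1,0)
step 2: (35, 2)  from 1·(18,1) + (17,1)
step 3: (53, 3)  from 1·(35,2) + (18,1)
step 4: (88, 5)  from 1·(53,3) + (35,2)
step 5: (493, 28)  from 5·(88,5) + (53,3)
step 6: (1567, 89)  from 3·(493,28) + (88,5)
step 7: (2060, 117)  from 1·(1567,89) + (493,28)
step 8: (5687, 323)  from 2·(2060,117) + (1567,89)
step 9: (7747, 440)  from 1·(5687,323) + (2060,117)
step 10: (28928, 1643)  from 3·(7747,440) + (5687,323)
step 11: (152387, 8655)  from 5·(28928,1643) + (7747,440)
step 12: (181315, 10298)  from 1·(152387,8655) + (28928,1643)
…
step 14: (515017, 29251)  from 1·(333702,18953) + (181315,10298)
step 15: (848719, 48204)  from 1·(515017,29251) + (333702,18953)
→ (848719, 48204).  Check: 848719²=720323940961, 310·48204²=720323940960, difference 1.

848719 48204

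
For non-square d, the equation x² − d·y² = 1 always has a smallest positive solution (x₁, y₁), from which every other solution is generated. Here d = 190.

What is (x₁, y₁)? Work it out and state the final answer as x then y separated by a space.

√190 = [13; 1,3,1,1,1,…,3,1,26, …], period ℓ=14 (even) → k=13
i=0: a=13 ⇒ p=13, q=1
i=1: a=1 ⇒ p=14, q=1
i=2: a=3 ⇒ p=55, q=4
i=3: a=1 ⇒ p=69, q=5
…
i=5: a=1 ⇒ p=193, q=14
…
i=7: a=2 ⇒ p=1213, q=88
…
i=9: a=1 ⇒ p=4149, q=301
i=10: a=1 ⇒ p=7085, q=514
…
i=12: a=3 ⇒ p=40787, q=2959
i=13: a=1 ⇒ p=52021, q=3774
(x₁, y₁) = (52021, 3774);  52021² − 190·3774² = 1 ✓

52021 3774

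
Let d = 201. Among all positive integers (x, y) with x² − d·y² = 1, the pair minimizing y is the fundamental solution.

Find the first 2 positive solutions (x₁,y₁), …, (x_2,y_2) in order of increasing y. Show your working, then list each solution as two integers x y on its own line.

515095 36332
530645718049 37428863080

[14; 5,1,1,1,2,…,1,5,28] for √201; ℓ=14 ⇒ convergent index 13
step 0: (14, 1)  from 14·(1,0) + (0,1)
…
step 2: (85, 6)  from 1·(71,5) + (14,1)
…
step 4: (241, 17)  from 1·(156,11) + (85,6)
step 5: (638, 45)  from 2·(241,17) + (156,11)
step 6: (879, 62)  from 1·(638,45) + (241,17)
step 7: (7670, 541)  from 8·(879,62) + (638,45)
step 8: (8549, 603)  from 1·(7670,541) + (879,62)
…
step 10: (33317, 2350)  from 1·(24768,1747) + (8549,603)
step 11: (58085, 4097)  from 1·(33317,2350) + (24768,1747)
step 12: (91402, 6447)  from 1·(58085,4097) + (33317,2350)
step 13: (515095, 36332)  from 5·(91402,6447) + (58085,4097)
(x₁, y₁) = (515095, 36332);  515095² − 201·36332² = 1 ✓
k=2:  x_2 = 515095·515095+201·36332·36332 = 530645718049,  y_2 = 515095·36332+36332·515095 = 37428863080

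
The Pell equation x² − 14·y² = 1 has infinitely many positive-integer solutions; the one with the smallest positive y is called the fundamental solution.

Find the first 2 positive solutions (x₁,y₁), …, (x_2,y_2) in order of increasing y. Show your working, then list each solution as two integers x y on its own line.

15 4
449 120

d=14: √d = [3; 1,2,1,6] (ℓ=4, even), read p_3/q_3
a_0=3:  p_0=3·1+0=3,  q_0=3·0+1=1
a_1=1:  p_1=1·3+1=4,  q_1=1·1+0=1
a_2=2:  p_2=2·4+3=11,  q_2=2·1+1=3
a_3=1:  p_3=1·11+4=15,  q_3=1·3+1=4
(x₁, y₁) = (15, 4);  15² − 14·4² = 1 ✓
(15+4√14)^2 = 449 + 120√14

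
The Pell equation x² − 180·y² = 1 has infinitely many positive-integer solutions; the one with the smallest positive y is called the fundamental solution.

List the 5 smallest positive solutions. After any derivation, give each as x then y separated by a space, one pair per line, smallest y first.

[13; 2,2,2,26] for √180; ℓ=4 ⇒ convergent index 3
step 0: (13, 1)  from 13·(1,0) + (0,1)
…
step 2: (67, 5)  from 2·(27,2) + (13,1)
step 3: (161, 12)  from 2·(67,5) + (27,2)
fundamental: x₁=161, y₁=12  (since 25921 − 180·144 = 1)
k=2:  x_2 = 161·161+180·12·12 = 51841,  y_2 = 161·12+12·161 = 3864
k=3:  x_3 = 161·51841+180·12·3864 = 16692641,  y_3 = 161·3864+12·51841 = 1244196
k=4:  x_4 = 161·16692641+180·12·1244196 = 5374978561,  y_4 = 161·1244196+12·16692641 = 400627248
k=5:  x_5 = 161·5374978561+180·12·400627248 = 1730726404001,  y_5 = 161·400627248+12·5374978561 = 129000729660

161 12
51841 3864
16692641 1244196
5374978561 400627248
1730726404001 129000729660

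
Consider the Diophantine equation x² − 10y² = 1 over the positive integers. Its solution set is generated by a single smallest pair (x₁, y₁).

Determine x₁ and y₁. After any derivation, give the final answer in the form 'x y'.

[3; 6] for √10; ℓ=1 ⇒ convergent index 1
a_0=3:  p_0=3·1+0=3,  q_0=3·0+1=1
a_1=6:  p_1=6·3+1=19,  q_1=6·1+0=6
→ (19, 6).  Check: 19²=361, 10·6²=360, difference 1.

19 6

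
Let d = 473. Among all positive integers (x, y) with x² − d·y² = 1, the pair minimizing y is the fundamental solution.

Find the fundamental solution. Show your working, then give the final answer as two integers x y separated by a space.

√473 = [21; 1,2,1,42, …], period ℓ=4 (even) → k=3
k=0  a_k=21  p_k/q_k = 21/1
k=1  a_k=1  p_k/q_k = 22/1
k=2  a_k=2  p_k/q_k = 65/3
k=3  a_k=1  p_k/q_k = 87/4
→ (87, 4).  Check: 87²=7569, 473·4²=7568, difference 1.

87 4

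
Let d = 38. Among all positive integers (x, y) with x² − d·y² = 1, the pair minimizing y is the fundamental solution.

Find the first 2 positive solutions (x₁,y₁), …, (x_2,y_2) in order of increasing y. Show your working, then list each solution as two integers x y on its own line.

√38 → a₀=6, period (6,12); ℓ=2 even so k=1
k=0  a_k=6  p_k/q_k = 6/1
k=1  a_k=6  p_k/q_k = 37/6
fundamental: x₁=37, y₁=6  (since 1369 − 38·36 = 1)
k=2:  x_2 = 37·37+38·6·6 = 2737,  y_2 = 37·6+6·37 = 444

37 6
2737 444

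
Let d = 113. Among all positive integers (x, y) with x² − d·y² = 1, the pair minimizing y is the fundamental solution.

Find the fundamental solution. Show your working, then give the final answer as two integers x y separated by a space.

√113 = [10; 1,1,1,2,2,1,1,1,20, …], period ℓ=9 (odd) → k=17
step 0: (10, 1)  from 10·(1,0) + (0,1)
…
step 3: (32, 3)  from 1·(21,2) + (11,1)
…
step 7: (489, 46)  from 1·(287,27) + (202,19)
step 8: (776, 73)  from 1·(489,46) + (287,27)
…
step 10: (16785, 1579)  from 1·(16009,1506) + (776,73)
…
step 14: (313483, 29490)  from 2·(131952,12413) + (49579,4664)
…
step 16: (758918, 71393)  from 1·(445435,41903) + (313483,29490)
step 17: (1204353, 113296)  from 1·(758918,71393) + (445435,41903)
(x₁, y₁) = (1204353, 113296);  1204353² − 113·113296² = 1 ✓

1204353 113296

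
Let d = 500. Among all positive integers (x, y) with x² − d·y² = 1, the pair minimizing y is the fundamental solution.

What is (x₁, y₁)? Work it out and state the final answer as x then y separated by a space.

930249 41602

√500 → a₀=22, period (2,1,3,2,1,…,1,2,44); ℓ=14 even so k=13
k=0  a_k=22  p_k/q_k = 22/1
…
k=2  a_k=1  p_k/q_k = 67/3
…
k=5  a_k=1  p_k/q_k = 805/36
…
k=7  a_k=10  p_k/q_k = 14445/646
k=8  a_k=1  p_k/q_k = 15809/707
k=9  a_k=1  p_k/q_k = 30254/1353
k=10  a_k=2  p_k/q_k = 76317/3413
…
k=12  a_k=1  p_k/q_k = 335522/15005
k=13  a_k=2  p_k/q_k = 930249/41602
→ (930249, 41602).  Check: 930249²=865363202001, 500·41602²=865363202000, difference 1.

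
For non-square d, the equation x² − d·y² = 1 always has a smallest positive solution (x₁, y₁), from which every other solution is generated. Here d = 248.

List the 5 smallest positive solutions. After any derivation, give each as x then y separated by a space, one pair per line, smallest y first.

[15; 1,2,1,30] for √248; ℓ=4 ⇒ convergent index 3
step 0: (15, 1)  from 15·(1,0) + (0,1)
…
step 2: (47, 3)  from 2·(16,1) + (15,1)
step 3: (63, 4)  from 1·(47,3) + (16,1)
→ (63, 4).  Check: 63²=3969, 248·4²=3968, difference 1.
(63+4√248)^2 = 7937 + 504√248
(63+4√248)^3 = 999999 + 63500√248
(63+4√248)^4 = 125991937 + 8000496√248
(63+4√248)^5 = 15873984063 + 1007998996√248

63 4
7937 504
999999 63500
125991937 8000496
15873984063 1007998996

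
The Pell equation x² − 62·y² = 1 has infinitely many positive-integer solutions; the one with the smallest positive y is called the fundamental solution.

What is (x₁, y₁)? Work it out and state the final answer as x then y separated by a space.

d=62: √d = [7; 1,6,1,14] (ℓ=4, even), read p_3/q_3
i=0: a=7 ⇒ p=7, q=1
…
i=2: a=6 ⇒ p=55, q=7
i=3: a=1 ⇒ p=63, q=8
→ (63, 8).  Check: 63²=3969, 62·8²=3968, difference 1.

63 8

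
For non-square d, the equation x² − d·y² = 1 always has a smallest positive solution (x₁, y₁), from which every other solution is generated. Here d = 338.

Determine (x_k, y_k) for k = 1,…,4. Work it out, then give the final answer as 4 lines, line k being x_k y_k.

114243 6214
26102926097 1419812004
5964153172084899 324407165539730
1362725501650887306817 74122495624090936776

[18; 2,1,1,2,36] for √338; ℓ=5 ⇒ convergent index 9
k=0  a_k=18  p_k/q_k = 18/1
k=1  a_k=2  p_k/q_k = 37/2
k=2  a_k=1  p_k/q_k = 55/3
k=3  a_k=1  p_k/q_k = 92/5
k=4  a_k=2  p_k/q_k = 239/13
k=5  a_k=36  p_k/q_k = 8696/473
k=6  a_k=2  p_k/q_k = 17631/959
k=7  a_k=1  p_k/q_k = 26327/1432
k=8  a_k=1  p_k/q_k = 43958/2391
k=9  a_k=2  p_k/q_k = 114243/6214
(x₁, y₁) = (114243, 6214);  114243² − 338·6214² = 1 ✓
n=2: (114243,6214)∘(114243,6214) = (114243·114243+338·6214·6214, 114243·6214+6214·114243) = (26102926097,1419812004)
n=3: (26102926097,1419812004)∘(114243,6214) = (114243·26102926097+338·6214·1419812004, 114243·1419812004+6214·26102926097) = (5964153172084899,324407165539730)
n=4: (5964153172084899,324407165539730)∘(114243,6214) = (114243·5964153172084899+338·6214·324407165539730, 114243·324407165539730+6214·5964153172084899) = (1362725501650887306817,74122495624090936776)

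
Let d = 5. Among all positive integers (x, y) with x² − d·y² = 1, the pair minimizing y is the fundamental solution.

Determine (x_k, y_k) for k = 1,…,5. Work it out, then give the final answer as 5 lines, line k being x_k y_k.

d=5: √d = [2; 4] (ℓ=1, odd), read p_1/q_1
i=0: a=2 ⇒ p=2, q=1
i=1: a=4 ⇒ p=9, q=4
(x₁, y₁) = (9, 4);  9² − 5·4² = 1 ✓
k=2:  x_2 = 9·9+5·4·4 = 161,  y_2 = 9·4+4·9 = 72
k=3:  x_3 = 9·161+5·4·72 = 2889,  y_3 = 9·72+4·161 = 1292
k=4:  x_4 = 9·2889+5·4·1292 = 51841,  y_4 = 9·1292+4·2889 = 23184
k=5:  x_5 = 9·51841+5·4·23184 = 930249,  y_5 = 9·23184+4·51841 = 416020

9 4
161 72
2889 1292
51841 23184
930249 416020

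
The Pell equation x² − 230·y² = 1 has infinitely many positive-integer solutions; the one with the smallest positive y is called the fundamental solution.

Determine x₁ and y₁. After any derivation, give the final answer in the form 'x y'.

91 6

[15; 6,30] for √230; ℓ=2 ⇒ convergent index 1
a_0=15:  p_0=15·1+0=15,  q_0=15·0+1=1
a_1=6:  p_1=6·15+1=91,  q_1=6·1+0=6
fundamental: x₁=91, y₁=6  (since 8281 − 230·36 = 1)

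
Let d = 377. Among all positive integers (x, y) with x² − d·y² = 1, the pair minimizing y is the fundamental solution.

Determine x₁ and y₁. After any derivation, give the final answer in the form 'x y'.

√377 = [19; 2,2,2,38, …], period ℓ=4 (even) → k=3
i=0: a=19 ⇒ p=19, q=1
…
i=2: a=2 ⇒ p=97, q=5
i=3: a=2 ⇒ p=233, q=12
fundamental: x₁=233, y₁=12  (since 54289 − 377·144 = 1)

233 12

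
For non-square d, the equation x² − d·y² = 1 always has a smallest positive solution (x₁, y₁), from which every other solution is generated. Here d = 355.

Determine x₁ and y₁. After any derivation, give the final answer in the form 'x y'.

[18; 1,5,3,3,1,6,1,3,3,5,1,36] for √355; ℓ=12 ⇒ convergent index 11
a_0=18:  p_0=18·1+0=18,  q_0=18·0+1=1
a_1=1:  p_1=1·18+1=19,  q_1=1·1+0=1
…
a_4=3:  p_4=3·358+113=1187,  q_4=3·19+6=63
…
a_6=6:  p_6=6·1545+1187=10457,  q_6=6·82+63=555
…
a_8=3:  p_8=3·12002+10457=46463,  q_8=3·637+555=2466
…
a_10=5:  p_10=5·151391+46463=803418,  q_10=5·8035+2466=42641
a_11=1:  p_11=1·803418+151391=954809,  q_11=1·42641+8035=50676
→ (954809, 50676).  Check: 954809²=911660226481, 355·50676²=911660226480, difference 1.

954809 50676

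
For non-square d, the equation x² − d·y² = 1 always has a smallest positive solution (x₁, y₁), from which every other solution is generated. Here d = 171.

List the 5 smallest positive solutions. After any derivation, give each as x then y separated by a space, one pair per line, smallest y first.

170 13
57799 4420
19651490 1502787
6681448801 510943160
2271672940850 173719171613

d=171: √d = [13; 13,26] (ℓ=2, even), read p_1/q_1
step 0: (13, 1)  from 13·(1,0) + (0,1)
step 1: (170, 13)  from 13·(13,1) + (1,0)
(x₁, y₁) = (170, 13);  170² − 171·13² = 1 ✓
(x_2, y_2) = (170·170 + 171·13·13, 170·13 + 13·170) = (57799, 4420)
(x_3, y_3) = (170·57799 + 171·13·4420, 170·4420 + 13·57799) = (19651490, 1502787)
(x_4, y_4) = (170·19651490 + 171·13·1502787, 170·1502787 + 13·19651490) = (6681448801, 510943160)
(x_5, y_5) = (170·6681448801 + 171·13·510943160, 170·510943160 + 13·6681448801) = (2271672940850, 173719171613)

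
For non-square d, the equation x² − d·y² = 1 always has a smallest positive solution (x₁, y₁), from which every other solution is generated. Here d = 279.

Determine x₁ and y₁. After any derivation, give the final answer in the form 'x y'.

1520 91

√279 → a₀=16, period (1,2,2,1,2,2,1,32); ℓ=8 even so k=7
k=0  a_k=16  p_k/q_k = 16/1
k=1  a_k=1  p_k/q_k = 17/1
…
k=6  a_k=2  p_k/q_k = 1069/64
k=7  a_k=1  p_k/q_k = 1520/91
(x₁, y₁) = (1520, 91);  1520² − 279·91² = 1 ✓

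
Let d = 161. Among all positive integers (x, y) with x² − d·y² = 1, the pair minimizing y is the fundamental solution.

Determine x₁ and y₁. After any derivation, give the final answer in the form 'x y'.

11775 928

[12; 1,2,4,1,2,1,4,2,1,24] for √161; ℓ=10 ⇒ convergent index 9
a_0=12:  p_0=12·1+0=12,  q_0=12·0+1=1
a_1=1:  p_1=1·12+1=13,  q_1=1·1+0=1
a_2=2:  p_2=2·13+12=38,  q_2=2·1+1=3
…
a_8=2:  p_8=2·3667+774=8108,  q_8=2·289+61=639
a_9=1:  p_9=1·8108+3667=11775,  q_9=1·639+289=928
fundamental: x₁=11775, y₁=928  (since 138650625 − 161·861184 = 1)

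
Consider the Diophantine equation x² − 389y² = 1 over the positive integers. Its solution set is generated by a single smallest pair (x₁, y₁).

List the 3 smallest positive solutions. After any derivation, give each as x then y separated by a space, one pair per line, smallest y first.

3287049 166660
21609382256801 1095639172680
142062196675667653449 7202839293837075980

√389 → a₀=19, period (1,2,1,1,1,1,2,1,38); ℓ=9 odd so k=17
a_0=19:  p_0=19·1+0=19,  q_0=19·0+1=1
a_1=1:  p_1=1·19+1=20,  q_1=1·1+0=1
a_2=2:  p_2=2·20+19=59,  q_2=2·1+1=3
…
a_4=1:  p_4=1·79+59=138,  q_4=1·4+3=7
a_5=1:  p_5=1·138+79=217,  q_5=1·7+4=11
a_6=1:  p_6=1·217+138=355,  q_6=1·11+7=18
a_7=2:  p_7=2·355+217=927,  q_7=2·18+11=47
a_8=1:  p_8=1·927+355=1282,  q_8=1·47+18=65
…
a_11=2:  p_11=2·50925+49643=151493,  q_11=2·2582+2517=7681
…
a_13=1:  p_13=1·202418+151493=353911,  q_13=1·10263+7681=17944
…
a_15=1:  p_15=1·556329+353911=910240,  q_15=1·28207+17944=46151
a_16=2:  p_16=2·910240+556329=2376809,  q_16=2·46151+28207=120509
a_17=1:  p_17=1·2376809+910240=3287049,  q_17=1·120509+46151=166660
→ (3287049, 166660).  Check: 3287049²=10804691128401, 389·166660²=10804691128400, difference 1.
(x_2, y_2) = (3287049·3287049 + 389·166660·166660, 3287049·166660 + 166660·3287049) = (21609382256801, 1095639172680)
(x_3, y_3) = (3287049·21609382256801 + 389·166660·1095639172680, 3287049·1095639172680 + 166660·21609382256801) = (142062196675667653449, 7202839293837075980)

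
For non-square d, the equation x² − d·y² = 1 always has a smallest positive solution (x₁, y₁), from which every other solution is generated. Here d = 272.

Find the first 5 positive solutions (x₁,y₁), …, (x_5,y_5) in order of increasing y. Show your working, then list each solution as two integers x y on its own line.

33 2
2177 132
143649 8710
9478657 574728
625447713 37923338

d=272: √d = [16; 2,32] (ℓ=2, even), read p_1/q_1
a_0=16:  p_0=16·1+0=16,  q_0=16·0+1=1
a_1=2:  p_1=2·16+1=33,  q_1=2·1+0=2
(x₁, y₁) = (33, 2);  33² − 272·2² = 1 ✓
k=2:  x_2 = 33·33+272·2·2 = 2177,  y_2 = 33·2+2·33 = 132
k=3:  x_3 = 33·2177+272·2·132 = 143649,  y_3 = 33·132+2·2177 = 8710
k=4:  x_4 = 33·143649+272·2·8710 = 9478657,  y_4 = 33·8710+2·143649 = 574728
k=5:  x_5 = 33·9478657+272·2·574728 = 625447713,  y_5 = 33·574728+2·9478657 = 37923338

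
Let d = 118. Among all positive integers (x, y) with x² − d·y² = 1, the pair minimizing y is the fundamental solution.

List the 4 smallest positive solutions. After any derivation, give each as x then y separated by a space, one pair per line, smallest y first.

d=118: √d = [10; 1,6,3,2,10,2,3,6,1,20] (ℓ=10, even), read p_9/q_9
i=0: a=10 ⇒ p=10, q=1
i=1: a=1 ⇒ p=11, q=1
…
i=3: a=3 ⇒ p=239, q=22
…
i=6: a=2 ⇒ p=12112, q=1115
i=7: a=3 ⇒ p=42115, q=3877
i=8: a=6 ⇒ p=264802, q=24377
i=9: a=1 ⇒ p=306917, q=28254
fundamental: x₁=306917, y₁=28254  (since 94198044889 − 118·798288516 = 1)
n=2: (306917,28254)∘(306917,28254) = (306917·306917+118·28254·28254, 306917·28254+28254·306917) = (188396089777,17343265836)
n=3: (188396089777,17343265836)∘(306917,28254) = (306917·188396089777+118·28254·17343265836, 306917·17343265836+28254·188396089777) = (115643925371868101,10645886241146970)
n=4: (115643925371868101,10645886241146970)∘(306917,28254) = (306917·115643925371868101+118·28254·10645886241146970, 306917·10645886241146970+28254·115643925371868101) = (70986173286526887819457,6534806934930865917144)

306917 28254
188396089777 17343265836
115643925371868101 10645886241146970
70986173286526887819457 6534806934930865917144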